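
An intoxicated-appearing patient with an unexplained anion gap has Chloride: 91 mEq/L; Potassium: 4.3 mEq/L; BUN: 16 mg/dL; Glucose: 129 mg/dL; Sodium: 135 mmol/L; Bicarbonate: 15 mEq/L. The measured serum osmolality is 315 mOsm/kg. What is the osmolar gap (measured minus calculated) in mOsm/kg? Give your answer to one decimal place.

32.1 mOsm/kg

Calculated osmolality = 2·Na + glucose/18 + BUN/2.8
= 2·135 + 129/18 + 16/2.8
= 270 + 7.17 + 5.71
= 282.88 mOsm/kg ≈ 282.9 mOsm/kg
Osmolar gap = measured − calculated = 315 − 282.9 = 32.1 mOsm/kg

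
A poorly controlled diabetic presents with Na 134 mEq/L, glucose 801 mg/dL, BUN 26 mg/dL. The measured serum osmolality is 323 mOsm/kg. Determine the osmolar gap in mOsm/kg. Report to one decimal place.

1.2 mOsm/kg

Calculated osmolality = 2·Na + glucose/18 + BUN/2.8
= 2·134 + 801/18 + 26/2.8
= 268 + 44.50 + 9.29
= 321.79 mOsm/kg ≈ 321.8 mOsm/kg
Osmolar gap = measured − calculated = 323 − 321.8 = 1.2 mOsm/kg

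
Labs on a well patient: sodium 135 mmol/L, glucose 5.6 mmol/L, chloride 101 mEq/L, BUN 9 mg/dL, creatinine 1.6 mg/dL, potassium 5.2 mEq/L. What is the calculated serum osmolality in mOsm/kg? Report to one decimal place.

Calculated osmolality = 2·Na + glucose + BUN/2.8
= 2·135 + 5.6 + 9/2.8
= 270 + 5.60 + 3.21
= 278.81 mOsm/kg

278.8 mOsm/kg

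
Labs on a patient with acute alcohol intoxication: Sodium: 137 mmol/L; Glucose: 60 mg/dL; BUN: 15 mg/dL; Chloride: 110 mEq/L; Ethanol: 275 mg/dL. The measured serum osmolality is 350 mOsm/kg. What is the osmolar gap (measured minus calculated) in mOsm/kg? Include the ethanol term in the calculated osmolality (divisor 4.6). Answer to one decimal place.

7.5 mOsm/kg

Calculated osmolality = 2·Na + glucose/18 + BUN/2.8 + ethanol/4.6
= 2·137 + 60/18 + 15/2.8 + 275/4.6
= 274 + 3.33 + 5.36 + 59.78
= 342.47 mOsm/kg ≈ 342.5 mOsm/kg
Osmolar gap = measured − calculated = 350 − 342.5 = 7.5 mOsm/kg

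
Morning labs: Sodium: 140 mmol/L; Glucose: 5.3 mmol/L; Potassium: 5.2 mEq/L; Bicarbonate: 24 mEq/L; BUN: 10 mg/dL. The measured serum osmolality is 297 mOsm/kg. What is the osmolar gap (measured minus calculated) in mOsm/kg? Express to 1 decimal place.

Calculated osmolality = 2·Na + glucose + BUN/2.8
= 2·140 + 5.3 + 10/2.8
= 280 + 5.30 + 3.57
= 288.87 mOsm/kg ≈ 288.9 mOsm/kg
Osmolar gap = measured − calculated = 297 − 288.9 = 8.1 mOsm/kg

8.1 mOsm/kg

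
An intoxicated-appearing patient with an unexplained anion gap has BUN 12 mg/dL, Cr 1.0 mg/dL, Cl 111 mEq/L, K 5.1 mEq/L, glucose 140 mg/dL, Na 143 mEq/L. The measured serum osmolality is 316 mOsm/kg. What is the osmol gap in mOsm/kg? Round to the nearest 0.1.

17.9 mOsm/kg

Calculated osmolality = 2·Na + glucose/18 + BUN/2.8
= 2·143 + 140/18 + 12/2.8
= 286 + 7.78 + 4.29
= 298.07 mOsm/kg ≈ 298.1 mOsm/kg
Osmolar gap = measured − calculated = 316 − 298.1 = 17.9 mOsm/kg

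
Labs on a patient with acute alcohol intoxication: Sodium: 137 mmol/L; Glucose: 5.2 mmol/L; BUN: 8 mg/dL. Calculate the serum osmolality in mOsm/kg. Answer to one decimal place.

Calculated osmolality = 2·Na + glucose + BUN/2.8
= 2·137 + 5.2 + 8/2.8
= 274 + 5.20 + 2.86
= 282.06 mOsm/kg

282.1 mOsm/kg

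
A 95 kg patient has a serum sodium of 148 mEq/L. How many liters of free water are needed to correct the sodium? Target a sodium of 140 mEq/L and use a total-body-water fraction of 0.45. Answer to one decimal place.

TBW = 0.45 · 95 = 42.75 L
Free water deficit = TBW · (Na/140 − 1)
= 42.75 · (148/140 − 1)
= 42.75 · 0.0571
= 2.44 L

2.4 L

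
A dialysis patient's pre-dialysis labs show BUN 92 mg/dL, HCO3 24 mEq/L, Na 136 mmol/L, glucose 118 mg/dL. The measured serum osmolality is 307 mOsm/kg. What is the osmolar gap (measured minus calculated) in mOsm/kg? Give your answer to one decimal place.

Calculated osmolality = 2·Na + glucose/18 + BUN/2.8
= 2·136 + 118/18 + 92/2.8
= 272 + 6.56 + 32.86
= 311.42 mOsm/kg ≈ 311.4 mOsm/kg
Osmolar gap = measured − calculated = 307 − 311.4 = -4.4 mOsm/kg

-4.4 mOsm/kg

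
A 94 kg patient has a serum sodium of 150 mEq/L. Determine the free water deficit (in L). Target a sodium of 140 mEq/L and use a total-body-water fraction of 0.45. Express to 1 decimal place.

TBW = 0.45 · 94 = 42.3 L
Free water deficit = TBW · (Na/140 − 1)
= 42.3 · (150/140 − 1)
= 42.3 · 0.0714
= 3.02 L

3.0 L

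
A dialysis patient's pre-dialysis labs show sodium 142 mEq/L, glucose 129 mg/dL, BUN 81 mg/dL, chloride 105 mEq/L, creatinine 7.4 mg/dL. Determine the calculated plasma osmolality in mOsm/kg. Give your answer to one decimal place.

320.1 mOsm/kg

Calculated osmolality = 2·Na + glucose/18 + BUN/2.8
= 2·142 + 129/18 + 81/2.8
= 284 + 7.17 + 28.93
= 320.1 mOsm/kg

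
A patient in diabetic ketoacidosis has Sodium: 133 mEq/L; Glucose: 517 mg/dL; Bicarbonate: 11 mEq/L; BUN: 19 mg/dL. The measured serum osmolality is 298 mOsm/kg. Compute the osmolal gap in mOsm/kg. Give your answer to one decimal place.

Calculated osmolality = 2·Na + glucose/18 + BUN/2.8
= 2·133 + 517/18 + 19/2.8
= 266 + 28.72 + 6.79
= 301.51 mOsm/kg ≈ 301.5 mOsm/kg
Osmolar gap = measured − calculated = 298 − 301.5 = -3.5 mOsm/kg

-3.5 mOsm/kg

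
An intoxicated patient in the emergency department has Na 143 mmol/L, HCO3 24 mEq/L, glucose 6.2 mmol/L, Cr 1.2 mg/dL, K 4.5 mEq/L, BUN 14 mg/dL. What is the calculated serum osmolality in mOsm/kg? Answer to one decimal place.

297.2 mOsm/kg

Calculated osmolality = 2·Na + glucose + BUN/2.8
= 2·143 + 6.2 + 14/2.8
= 286 + 6.20 + 5
= 297.2 mOsm/kg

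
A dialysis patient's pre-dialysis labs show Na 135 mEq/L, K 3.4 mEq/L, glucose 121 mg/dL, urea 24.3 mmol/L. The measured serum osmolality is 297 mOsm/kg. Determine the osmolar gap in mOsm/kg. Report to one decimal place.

-4.0 mOsm/kg

Calculated osmolality = 2·Na + glucose/18 + urea
= 2·135 + 121/18 + 24.3
= 270 + 6.72 + 24.30
= 301.02 mOsm/kg ≈ 301.0 mOsm/kg
Osmolar gap = measured − calculated = 297 − 301.0 = -4.0 mOsm/kg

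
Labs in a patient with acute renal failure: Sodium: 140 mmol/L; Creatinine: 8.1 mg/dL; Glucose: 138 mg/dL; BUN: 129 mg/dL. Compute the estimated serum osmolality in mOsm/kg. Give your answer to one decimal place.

333.7 mOsm/kg

Calculated osmolality = 2·Na + glucose/18 + BUN/2.8
= 2·140 + 138/18 + 129/2.8
= 280 + 7.67 + 46.07
= 333.74 mOsm/kg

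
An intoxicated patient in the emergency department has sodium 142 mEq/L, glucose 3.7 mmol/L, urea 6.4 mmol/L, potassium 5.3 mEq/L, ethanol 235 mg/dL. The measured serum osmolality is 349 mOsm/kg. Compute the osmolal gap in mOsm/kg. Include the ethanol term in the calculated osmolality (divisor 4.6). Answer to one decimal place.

3.8 mOsm/kg

Calculated osmolality = 2·Na + glucose + urea + ethanol/4.6
= 2·142 + 3.7 + 6.4 + 235/4.6
= 284 + 3.70 + 6.40 + 51.09
= 345.19 mOsm/kg ≈ 345.2 mOsm/kg
Osmolar gap = measured − calculated = 349 − 345.2 = 3.8 mOsm/kg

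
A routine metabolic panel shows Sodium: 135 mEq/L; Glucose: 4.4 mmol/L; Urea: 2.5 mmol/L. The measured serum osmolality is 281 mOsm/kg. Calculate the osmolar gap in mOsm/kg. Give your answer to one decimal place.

4.1 mOsm/kg

Calculated osmolality = 2·Na + glucose + urea
= 2·135 + 4.4 + 2.5
= 270 + 4.40 + 2.50
= 276.9 mOsm/kg ≈ 276.9 mOsm/kg
Osmolar gap = measured − calculated = 281 − 276.9 = 4.1 mOsm/kg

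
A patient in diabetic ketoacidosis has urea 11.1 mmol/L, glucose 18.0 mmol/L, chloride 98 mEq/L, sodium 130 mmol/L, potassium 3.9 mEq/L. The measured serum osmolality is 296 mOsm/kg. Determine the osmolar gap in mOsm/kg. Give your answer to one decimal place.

6.9 mOsm/kg

Calculated osmolality = 2·Na + glucose + urea
= 2·130 + 18 + 11.1
= 260 + 18 + 11.10
= 289.1 mOsm/kg ≈ 289.1 mOsm/kg
Osmolar gap = measured − calculated = 296 − 289.1 = 6.9 mOsm/kg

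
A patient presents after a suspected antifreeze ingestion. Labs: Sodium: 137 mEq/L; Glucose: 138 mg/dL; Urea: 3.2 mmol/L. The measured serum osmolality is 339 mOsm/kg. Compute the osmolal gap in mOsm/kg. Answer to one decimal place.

54.1 mOsm/kg

Calculated osmolality = 2·Na + glucose/18 + urea
= 2·137 + 138/18 + 3.2
= 274 + 7.67 + 3.20
= 284.87 mOsm/kg ≈ 284.9 mOsm/kg
Osmolar gap = measured − calculated = 339 − 284.9 = 54.1 mOsm/kg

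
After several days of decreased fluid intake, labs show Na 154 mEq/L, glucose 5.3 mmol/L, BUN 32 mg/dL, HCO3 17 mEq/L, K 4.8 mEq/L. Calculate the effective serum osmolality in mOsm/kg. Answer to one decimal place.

Effective osmolality excludes urea (freely permeant across cell membranes):
2·Na + glucose
= 2·154 + 5.3
= 308 + 5.3
= 313.3 mOsm/kg

313.3 mOsm/kg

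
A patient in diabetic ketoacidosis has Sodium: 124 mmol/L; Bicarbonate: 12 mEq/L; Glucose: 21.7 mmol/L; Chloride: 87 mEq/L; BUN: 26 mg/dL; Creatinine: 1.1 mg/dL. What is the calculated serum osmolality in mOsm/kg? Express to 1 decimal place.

279.0 mOsm/kg

Calculated osmolality = 2·Na + glucose + BUN/2.8
= 2·124 + 21.7 + 26/2.8
= 248 + 21.70 + 9.29
= 278.99 mOsm/kg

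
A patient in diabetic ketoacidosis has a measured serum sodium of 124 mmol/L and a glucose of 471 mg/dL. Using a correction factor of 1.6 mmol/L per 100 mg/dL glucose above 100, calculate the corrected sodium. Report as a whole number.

130 mmol/L

Corrected Na = measured Na + 1.6 · (glucose − 100)/100
= 124 + 1.6 · (471 − 100)/100
= 124 + 5.9
= 129.9 mmol/L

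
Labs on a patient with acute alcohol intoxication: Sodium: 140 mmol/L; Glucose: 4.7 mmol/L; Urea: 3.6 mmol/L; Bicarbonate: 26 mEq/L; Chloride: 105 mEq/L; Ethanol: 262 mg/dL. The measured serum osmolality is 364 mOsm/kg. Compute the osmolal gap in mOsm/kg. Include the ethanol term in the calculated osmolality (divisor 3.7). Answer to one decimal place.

4.9 mOsm/kg

Calculated osmolality = 2·Na + glucose + urea + ethanol/3.7
= 2·140 + 4.7 + 3.6 + 262/3.7
= 280 + 4.70 + 3.60 + 70.81
= 359.11 mOsm/kg ≈ 359.1 mOsm/kg
Osmolar gap = measured − calculated = 364 − 359.1 = 4.9 mOsm/kg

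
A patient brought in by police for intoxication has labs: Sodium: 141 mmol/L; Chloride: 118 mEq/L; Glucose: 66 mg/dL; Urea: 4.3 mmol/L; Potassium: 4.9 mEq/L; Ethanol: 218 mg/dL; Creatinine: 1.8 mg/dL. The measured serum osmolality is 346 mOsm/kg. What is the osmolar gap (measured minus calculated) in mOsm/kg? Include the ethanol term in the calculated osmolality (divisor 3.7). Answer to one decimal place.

-2.9 mOsm/kg

Calculated osmolality = 2·Na + glucose/18 + urea + ethanol/3.7
= 2·141 + 66/18 + 4.3 + 218/3.7
= 282 + 3.67 + 4.30 + 58.92
= 348.89 mOsm/kg ≈ 348.9 mOsm/kg
Osmolar gap = measured − calculated = 346 − 348.9 = -2.9 mOsm/kg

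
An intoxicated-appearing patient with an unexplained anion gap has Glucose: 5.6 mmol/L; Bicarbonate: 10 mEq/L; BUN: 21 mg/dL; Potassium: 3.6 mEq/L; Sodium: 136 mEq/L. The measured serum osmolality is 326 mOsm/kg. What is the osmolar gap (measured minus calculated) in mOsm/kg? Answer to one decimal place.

Calculated osmolality = 2·Na + glucose + BUN/2.8
= 2·136 + 5.6 + 21/2.8
= 272 + 5.60 + 7.50
= 285.1 mOsm/kg ≈ 285.1 mOsm/kg
Osmolar gap = measured − calculated = 326 − 285.1 = 40.9 mOsm/kg

40.9 mOsm/kg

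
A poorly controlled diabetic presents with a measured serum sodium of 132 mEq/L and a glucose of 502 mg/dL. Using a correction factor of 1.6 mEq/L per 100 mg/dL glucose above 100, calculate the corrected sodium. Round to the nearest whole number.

138 mEq/L

Corrected Na = measured Na + 1.6 · (glucose − 100)/100
= 132 + 1.6 · (502 − 100)/100
= 132 + 6.4
= 138.4 mEq/L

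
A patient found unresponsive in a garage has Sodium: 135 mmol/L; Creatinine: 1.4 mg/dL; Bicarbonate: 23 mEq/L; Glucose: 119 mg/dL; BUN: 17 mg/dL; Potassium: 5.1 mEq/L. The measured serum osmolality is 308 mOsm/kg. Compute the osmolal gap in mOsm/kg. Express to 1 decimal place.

Calculated osmolality = 2·Na + glucose/18 + BUN/2.8
= 2·135 + 119/18 + 17/2.8
= 270 + 6.61 + 6.07
= 282.68 mOsm/kg ≈ 282.7 mOsm/kg
Osmolar gap = measured − calculated = 308 − 282.7 = 25.3 mOsm/kg

25.3 mOsm/kg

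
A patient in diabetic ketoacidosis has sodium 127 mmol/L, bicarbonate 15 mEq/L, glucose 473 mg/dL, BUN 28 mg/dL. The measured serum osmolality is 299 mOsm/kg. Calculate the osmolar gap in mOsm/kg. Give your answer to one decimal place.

Calculated osmolality = 2·Na + glucose/18 + BUN/2.8
= 2·127 + 473/18 + 28/2.8
= 254 + 26.28 + 10
= 290.28 mOsm/kg ≈ 290.3 mOsm/kg
Osmolar gap = measured − calculated = 299 − 290.3 = 8.7 mOsm/kg

8.7 mOsm/kg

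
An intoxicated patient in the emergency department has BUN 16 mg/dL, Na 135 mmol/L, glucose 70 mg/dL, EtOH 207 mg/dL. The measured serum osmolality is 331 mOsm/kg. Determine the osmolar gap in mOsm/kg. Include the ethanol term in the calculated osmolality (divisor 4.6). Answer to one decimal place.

6.4 mOsm/kg

Calculated osmolality = 2·Na + glucose/18 + BUN/2.8 + ethanol/4.6
= 2·135 + 70/18 + 16/2.8 + 207/4.6
= 270 + 3.89 + 5.71 + 45
= 324.6 mOsm/kg ≈ 324.6 mOsm/kg
Osmolar gap = measured − calculated = 331 − 324.6 = 6.4 mOsm/kg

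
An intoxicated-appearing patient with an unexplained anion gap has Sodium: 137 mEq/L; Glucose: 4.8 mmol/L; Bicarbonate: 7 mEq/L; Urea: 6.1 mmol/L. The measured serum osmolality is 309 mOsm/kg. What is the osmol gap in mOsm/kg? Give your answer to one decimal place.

24.1 mOsm/kg

Calculated osmolality = 2·Na + glucose + urea
= 2·137 + 4.8 + 6.1
= 274 + 4.80 + 6.10
= 284.9 mOsm/kg ≈ 284.9 mOsm/kg
Osmolar gap = measured − calculated = 309 − 284.9 = 24.1 mOsm/kg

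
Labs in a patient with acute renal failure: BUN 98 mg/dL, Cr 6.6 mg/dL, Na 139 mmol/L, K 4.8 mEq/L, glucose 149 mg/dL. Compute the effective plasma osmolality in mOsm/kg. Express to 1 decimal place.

Effective osmolality excludes urea (freely permeant across cell membranes):
2·Na + glucose/18
= 2·139 + 149/18
= 278 + 8.28
= 286.28 mOsm/kg

286.3 mOsm/kg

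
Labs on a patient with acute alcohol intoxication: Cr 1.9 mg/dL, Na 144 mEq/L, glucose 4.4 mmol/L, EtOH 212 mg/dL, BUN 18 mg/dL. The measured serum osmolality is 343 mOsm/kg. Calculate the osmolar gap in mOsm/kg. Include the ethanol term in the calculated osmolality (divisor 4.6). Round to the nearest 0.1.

-1.9 mOsm/kg

Calculated osmolality = 2·Na + glucose + BUN/2.8 + ethanol/4.6
= 2·144 + 4.4 + 18/2.8 + 212/4.6
= 288 + 4.40 + 6.43 + 46.09
= 344.92 mOsm/kg ≈ 344.9 mOsm/kg
Osmolar gap = measured − calculated = 343 − 344.9 = -1.9 mOsm/kg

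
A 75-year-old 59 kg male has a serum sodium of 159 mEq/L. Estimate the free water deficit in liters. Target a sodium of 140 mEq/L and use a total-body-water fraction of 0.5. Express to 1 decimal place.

TBW = 0.5 · 59 = 29.5 L
Free water deficit = TBW · (Na/140 − 1)
= 29.5 · (159/140 − 1)
= 29.5 · 0.1357
= 4 L

4.0 L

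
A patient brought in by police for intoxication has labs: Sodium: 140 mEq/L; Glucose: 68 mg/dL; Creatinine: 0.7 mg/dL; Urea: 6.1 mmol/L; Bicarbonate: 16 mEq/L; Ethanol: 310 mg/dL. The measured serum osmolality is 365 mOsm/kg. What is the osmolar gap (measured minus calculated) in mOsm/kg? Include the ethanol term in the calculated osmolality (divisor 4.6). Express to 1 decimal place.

7.7 mOsm/kg

Calculated osmolality = 2·Na + glucose/18 + urea + ethanol/4.6
= 2·140 + 68/18 + 6.1 + 310/4.6
= 280 + 3.78 + 6.10 + 67.39
= 357.27 mOsm/kg ≈ 357.3 mOsm/kg
Osmolar gap = measured − calculated = 365 − 357.3 = 7.7 mOsm/kg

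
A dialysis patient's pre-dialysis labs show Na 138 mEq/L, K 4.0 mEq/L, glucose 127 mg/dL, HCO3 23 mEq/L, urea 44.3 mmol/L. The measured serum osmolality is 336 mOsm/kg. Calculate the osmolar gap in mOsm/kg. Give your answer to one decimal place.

8.6 mOsm/kg

Calculated osmolality = 2·Na + glucose/18 + urea
= 2·138 + 127/18 + 44.3
= 276 + 7.06 + 44.30
= 327.36 mOsm/kg ≈ 327.4 mOsm/kg
Osmolar gap = measured − calculated = 336 − 327.4 = 8.6 mOsm/kg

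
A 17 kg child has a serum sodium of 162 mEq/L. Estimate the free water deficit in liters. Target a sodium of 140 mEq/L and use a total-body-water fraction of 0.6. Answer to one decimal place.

TBW = 0.6 · 17 = 10.2 L
Free water deficit = TBW · (Na/140 − 1)
= 10.2 · (162/140 − 1)
= 10.2 · 0.1571
= 1.6 L

1.6 L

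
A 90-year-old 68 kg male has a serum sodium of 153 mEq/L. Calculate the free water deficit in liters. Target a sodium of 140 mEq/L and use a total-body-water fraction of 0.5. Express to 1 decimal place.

TBW = 0.5 · 68 = 34 L
Free water deficit = TBW · (Na/140 − 1)
= 34 · (153/140 − 1)
= 34 · 0.0929
= 3.16 L

3.2 L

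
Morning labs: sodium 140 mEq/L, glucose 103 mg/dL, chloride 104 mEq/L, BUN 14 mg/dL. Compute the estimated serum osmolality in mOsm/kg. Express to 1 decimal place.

Calculated osmolality = 2·Na + glucose/18 + BUN/2.8
= 2·140 + 103/18 + 14/2.8
= 280 + 5.72 + 5
= 290.72 mOsm/kg

290.7 mOsm/kg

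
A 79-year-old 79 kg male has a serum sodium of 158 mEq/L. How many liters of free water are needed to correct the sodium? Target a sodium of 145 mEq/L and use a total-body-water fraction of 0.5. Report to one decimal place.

TBW = 0.5 · 79 = 39.5 L
Free water deficit = TBW · (Na/145 − 1)
= 39.5 · (158/145 − 1)
= 39.5 · 0.0897
= 3.54 L

3.5 L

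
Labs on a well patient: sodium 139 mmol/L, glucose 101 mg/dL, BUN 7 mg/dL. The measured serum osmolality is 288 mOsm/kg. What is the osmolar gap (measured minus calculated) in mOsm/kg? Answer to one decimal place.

1.9 mOsm/kg

Calculated osmolality = 2·Na + glucose/18 + BUN/2.8
= 2·139 + 101/18 + 7/2.8
= 278 + 5.61 + 2.50
= 286.11 mOsm/kg ≈ 286.1 mOsm/kg
Osmolar gap = measured − calculated = 288 − 286.1 = 1.9 mOsm/kg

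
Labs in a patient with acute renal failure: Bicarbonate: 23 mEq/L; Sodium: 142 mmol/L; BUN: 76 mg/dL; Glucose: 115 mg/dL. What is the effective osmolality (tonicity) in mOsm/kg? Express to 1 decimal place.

290.4 mOsm/kg

Effective osmolality excludes urea (freely permeant across cell membranes):
2·Na + glucose/18
= 2·142 + 115/18
= 284 + 6.39
= 290.39 mOsm/kg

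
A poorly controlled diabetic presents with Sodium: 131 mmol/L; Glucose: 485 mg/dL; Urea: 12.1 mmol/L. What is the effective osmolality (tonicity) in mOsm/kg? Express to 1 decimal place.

288.9 mOsm/kg

Effective osmolality excludes urea (freely permeant across cell membranes):
2·Na + glucose/18
= 2·131 + 485/18
= 262 + 26.94
= 288.94 mOsm/kg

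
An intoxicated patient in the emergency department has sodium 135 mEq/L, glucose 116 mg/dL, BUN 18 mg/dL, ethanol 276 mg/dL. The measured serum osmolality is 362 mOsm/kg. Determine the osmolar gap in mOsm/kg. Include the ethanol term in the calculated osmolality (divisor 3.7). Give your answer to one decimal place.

Calculated osmolality = 2·Na + glucose/18 + BUN/2.8 + ethanol/3.7
= 2·135 + 116/18 + 18/2.8 + 276/3.7
= 270 + 6.44 + 6.43 + 74.59
= 357.46 mOsm/kg ≈ 357.5 mOsm/kg
Osmolar gap = measured − calculated = 362 − 357.5 = 4.5 mOsm/kg

4.5 mOsm/kg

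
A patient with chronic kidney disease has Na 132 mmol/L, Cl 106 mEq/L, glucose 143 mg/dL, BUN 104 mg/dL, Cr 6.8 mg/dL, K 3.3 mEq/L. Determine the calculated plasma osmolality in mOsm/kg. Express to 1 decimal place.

Calculated osmolality = 2·Na + glucose/18 + BUN/2.8
= 2·132 + 143/18 + 104/2.8
= 264 + 7.94 + 37.14
= 309.08 mOsm/kg

309.1 mOsm/kg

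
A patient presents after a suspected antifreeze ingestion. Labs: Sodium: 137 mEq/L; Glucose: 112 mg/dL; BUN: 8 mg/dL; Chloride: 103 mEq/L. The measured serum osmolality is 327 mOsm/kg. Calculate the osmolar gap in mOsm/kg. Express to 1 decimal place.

43.9 mOsm/kg

Calculated osmolality = 2·Na + glucose/18 + BUN/2.8
= 2·137 + 112/18 + 8/2.8
= 274 + 6.22 + 2.86
= 283.08 mOsm/kg ≈ 283.1 mOsm/kg
Osmolar gap = measured − calculated = 327 − 283.1 = 43.9 mOsm/kg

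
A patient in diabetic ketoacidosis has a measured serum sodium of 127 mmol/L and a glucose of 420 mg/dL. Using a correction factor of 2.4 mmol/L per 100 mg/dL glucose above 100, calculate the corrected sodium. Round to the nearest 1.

Corrected Na = measured Na + 2.4 · (glucose − 100)/100
= 127 + 2.4 · (420 − 100)/100
= 127 + 7.7
= 134.7 mmol/L

135 mmol/L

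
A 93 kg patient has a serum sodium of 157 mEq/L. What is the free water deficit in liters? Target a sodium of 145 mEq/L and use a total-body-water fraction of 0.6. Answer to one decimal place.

4.6 L

TBW = 0.6 · 93 = 55.8 L
Free water deficit = TBW · (Na/145 − 1)
= 55.8 · (157/145 − 1)
= 55.8 · 0.0828
= 4.62 L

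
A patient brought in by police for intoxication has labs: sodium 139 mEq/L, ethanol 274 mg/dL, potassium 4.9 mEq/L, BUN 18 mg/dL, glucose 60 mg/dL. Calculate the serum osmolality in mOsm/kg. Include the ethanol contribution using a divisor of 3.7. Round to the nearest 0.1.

Calculated osmolality = 2·Na + glucose/18 + BUN/2.8 + ethanol/3.7
= 2·139 + 60/18 + 18/2.8 + 274/3.7
= 278 + 3.33 + 6.43 + 74.05
= 361.81 mOsm/kg

361.8 mOsm/kg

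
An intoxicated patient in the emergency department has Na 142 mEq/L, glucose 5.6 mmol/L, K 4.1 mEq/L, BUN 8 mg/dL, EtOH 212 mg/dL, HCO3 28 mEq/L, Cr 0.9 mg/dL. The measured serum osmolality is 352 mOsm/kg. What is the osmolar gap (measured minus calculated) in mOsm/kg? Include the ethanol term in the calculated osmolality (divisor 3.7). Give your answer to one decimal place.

Calculated osmolality = 2·Na + glucose + BUN/2.8 + ethanol/3.7
= 2·142 + 5.6 + 8/2.8 + 212/3.7
= 284 + 5.60 + 2.86 + 57.30
= 349.76 mOsm/kg ≈ 349.8 mOsm/kg
Osmolar gap = measured − calculated = 352 − 349.8 = 2.2 mOsm/kg

2.2 mOsm/kg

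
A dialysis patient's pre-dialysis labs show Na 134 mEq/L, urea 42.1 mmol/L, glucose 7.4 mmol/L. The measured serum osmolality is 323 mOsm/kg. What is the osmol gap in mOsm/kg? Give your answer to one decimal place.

5.5 mOsm/kg

Calculated osmolality = 2·Na + glucose + urea
= 2·134 + 7.4 + 42.1
= 268 + 7.40 + 42.10
= 317.5 mOsm/kg ≈ 317.5 mOsm/kg
Osmolar gap = measured − calculated = 323 − 317.5 = 5.5 mOsm/kg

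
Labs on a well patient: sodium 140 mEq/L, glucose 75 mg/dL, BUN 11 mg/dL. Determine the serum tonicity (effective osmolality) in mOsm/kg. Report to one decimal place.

284.2 mOsm/kg

Effective osmolality excludes urea (freely permeant across cell membranes):
2·Na + glucose/18
= 2·140 + 75/18
= 280 + 4.17
= 284.17 mOsm/kg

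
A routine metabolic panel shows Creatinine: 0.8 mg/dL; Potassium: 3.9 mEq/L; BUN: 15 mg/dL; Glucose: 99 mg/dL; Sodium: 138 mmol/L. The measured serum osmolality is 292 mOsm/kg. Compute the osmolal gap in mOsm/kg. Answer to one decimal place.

5.1 mOsm/kg

Calculated osmolality = 2·Na + glucose/18 + BUN/2.8
= 2·138 + 99/18 + 15/2.8
= 276 + 5.50 + 5.36
= 286.86 mOsm/kg ≈ 286.9 mOsm/kg
Osmolar gap = measured − calculated = 292 − 286.9 = 5.1 mOsm/kg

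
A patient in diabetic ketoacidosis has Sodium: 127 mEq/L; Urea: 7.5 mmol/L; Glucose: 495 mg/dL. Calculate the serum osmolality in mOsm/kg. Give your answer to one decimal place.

289.0 mOsm/kg

Calculated osmolality = 2·Na + glucose/18 + urea
= 2·127 + 495/18 + 7.5
= 254 + 27.50 + 7.50
= 289 mOsm/kg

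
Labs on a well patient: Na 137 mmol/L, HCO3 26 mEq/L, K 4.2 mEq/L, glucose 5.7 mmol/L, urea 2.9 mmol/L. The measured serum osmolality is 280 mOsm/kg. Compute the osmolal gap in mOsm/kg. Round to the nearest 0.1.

Calculated osmolality = 2·Na + glucose + urea
= 2·137 + 5.7 + 2.9
= 274 + 5.70 + 2.90
= 282.6 mOsm/kg ≈ 282.6 mOsm/kg
Osmolar gap = measured − calculated = 280 − 282.6 = -2.6 mOsm/kg

-2.6 mOsm/kg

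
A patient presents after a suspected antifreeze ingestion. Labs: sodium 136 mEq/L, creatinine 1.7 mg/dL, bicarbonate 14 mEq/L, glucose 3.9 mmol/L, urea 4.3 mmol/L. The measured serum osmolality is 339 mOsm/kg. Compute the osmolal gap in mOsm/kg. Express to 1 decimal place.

Calculated osmolality = 2·Na + glucose + urea
= 2·136 + 3.9 + 4.3
= 272 + 3.90 + 4.30
= 280.2 mOsm/kg ≈ 280.2 mOsm/kg
Osmolar gap = measured − calculated = 339 − 280.2 = 58.8 mOsm/kg

58.8 mOsm/kg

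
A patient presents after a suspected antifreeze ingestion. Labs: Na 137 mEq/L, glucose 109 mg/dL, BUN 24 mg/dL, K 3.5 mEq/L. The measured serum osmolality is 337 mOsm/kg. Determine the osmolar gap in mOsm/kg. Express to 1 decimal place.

Calculated osmolality = 2·Na + glucose/18 + BUN/2.8
= 2·137 + 109/18 + 24/2.8
= 274 + 6.06 + 8.57
= 288.63 mOsm/kg ≈ 288.6 mOsm/kg
Osmolar gap = measured − calculated = 337 − 288.6 = 48.4 mOsm/kg

48.4 mOsm/kg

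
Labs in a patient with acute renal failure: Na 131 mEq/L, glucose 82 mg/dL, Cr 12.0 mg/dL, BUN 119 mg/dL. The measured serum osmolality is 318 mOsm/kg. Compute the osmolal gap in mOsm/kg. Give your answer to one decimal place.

Calculated osmolality = 2·Na + glucose/18 + BUN/2.8
= 2·131 + 82/18 + 119/2.8
= 262 + 4.56 + 42.50
= 309.06 mOsm/kg ≈ 309.1 mOsm/kg
Osmolar gap = measured − calculated = 318 − 309.1 = 8.9 mOsm/kg

8.9 mOsm/kg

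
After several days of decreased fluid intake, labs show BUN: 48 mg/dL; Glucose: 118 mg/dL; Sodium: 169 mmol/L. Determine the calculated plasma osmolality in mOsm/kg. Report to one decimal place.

361.7 mOsm/kg

Calculated osmolality = 2·Na + glucose/18 + BUN/2.8
= 2·169 + 118/18 + 48/2.8
= 338 + 6.56 + 17.14
= 361.7 mOsm/kg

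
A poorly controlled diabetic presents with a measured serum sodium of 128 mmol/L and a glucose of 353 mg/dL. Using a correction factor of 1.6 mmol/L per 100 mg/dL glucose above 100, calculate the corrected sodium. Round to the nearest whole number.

132 mmol/L

Corrected Na = measured Na + 1.6 · (glucose − 100)/100
= 128 + 1.6 · (353 − 100)/100
= 128 + 4
= 132 mmol/L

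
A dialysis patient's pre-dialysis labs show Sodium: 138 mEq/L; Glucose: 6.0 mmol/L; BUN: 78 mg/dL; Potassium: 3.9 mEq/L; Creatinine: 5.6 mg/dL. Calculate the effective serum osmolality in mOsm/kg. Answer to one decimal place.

Effective osmolality excludes urea (freely permeant across cell membranes):
2·Na + glucose
= 2·138 + 6
= 276 + 6
= 282 mOsm/kg

282.0 mOsm/kg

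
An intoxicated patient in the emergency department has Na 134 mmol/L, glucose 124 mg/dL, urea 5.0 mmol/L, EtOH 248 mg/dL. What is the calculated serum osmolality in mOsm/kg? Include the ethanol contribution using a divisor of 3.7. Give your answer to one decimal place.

346.9 mOsm/kg

Calculated osmolality = 2·Na + glucose/18 + urea + ethanol/3.7
= 2·134 + 124/18 + 5 + 248/3.7
= 268 + 6.89 + 5 + 67.03
= 346.92 mOsm/kg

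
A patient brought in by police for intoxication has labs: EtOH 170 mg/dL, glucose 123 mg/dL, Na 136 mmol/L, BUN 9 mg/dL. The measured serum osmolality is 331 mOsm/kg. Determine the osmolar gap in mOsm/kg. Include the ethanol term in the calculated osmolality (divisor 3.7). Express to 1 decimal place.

3.0 mOsm/kg

Calculated osmolality = 2·Na + glucose/18 + BUN/2.8 + ethanol/3.7
= 2·136 + 123/18 + 9/2.8 + 170/3.7
= 272 + 6.83 + 3.21 + 45.95
= 327.99 mOsm/kg ≈ 328.0 mOsm/kg
Osmolar gap = measured − calculated = 331 − 328.0 = 3.0 mOsm/kg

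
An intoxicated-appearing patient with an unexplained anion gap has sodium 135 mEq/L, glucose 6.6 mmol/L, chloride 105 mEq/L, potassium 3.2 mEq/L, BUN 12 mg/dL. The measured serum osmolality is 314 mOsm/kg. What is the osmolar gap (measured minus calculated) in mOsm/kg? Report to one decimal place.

33.1 mOsm/kg

Calculated osmolality = 2·Na + glucose + BUN/2.8
= 2·135 + 6.6 + 12/2.8
= 270 + 6.60 + 4.29
= 280.89 mOsm/kg ≈ 280.9 mOsm/kg
Osmolar gap = measured − calculated = 314 − 280.9 = 33.1 mOsm/kg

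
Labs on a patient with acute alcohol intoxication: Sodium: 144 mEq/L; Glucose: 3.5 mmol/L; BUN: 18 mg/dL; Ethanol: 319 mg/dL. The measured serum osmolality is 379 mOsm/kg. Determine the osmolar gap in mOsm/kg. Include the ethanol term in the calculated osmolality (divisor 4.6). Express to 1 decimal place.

11.7 mOsm/kg

Calculated osmolality = 2·Na + glucose + BUN/2.8 + ethanol/4.6
= 2·144 + 3.5 + 18/2.8 + 319/4.6
= 288 + 3.50 + 6.43 + 69.35
= 367.28 mOsm/kg ≈ 367.3 mOsm/kg
Osmolar gap = measured − calculated = 379 − 367.3 = 11.7 mOsm/kg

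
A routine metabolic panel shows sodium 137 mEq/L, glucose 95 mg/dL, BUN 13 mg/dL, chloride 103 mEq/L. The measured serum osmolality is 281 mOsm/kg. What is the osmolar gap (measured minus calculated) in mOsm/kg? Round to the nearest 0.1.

Calculated osmolality = 2·Na + glucose/18 + BUN/2.8
= 2·137 + 95/18 + 13/2.8
= 274 + 5.28 + 4.64
= 283.92 mOsm/kg ≈ 283.9 mOsm/kg
Osmolar gap = measured − calculated = 281 − 283.9 = -2.9 mOsm/kg

-2.9 mOsm/kg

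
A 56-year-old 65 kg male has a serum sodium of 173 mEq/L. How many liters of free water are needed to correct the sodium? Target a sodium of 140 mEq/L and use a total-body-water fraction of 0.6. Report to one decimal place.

TBW = 0.6 · 65 = 39 L
Free water deficit = TBW · (Na/140 − 1)
= 39 · (173/140 − 1)
= 39 · 0.2357
= 9.19 L

9.2 L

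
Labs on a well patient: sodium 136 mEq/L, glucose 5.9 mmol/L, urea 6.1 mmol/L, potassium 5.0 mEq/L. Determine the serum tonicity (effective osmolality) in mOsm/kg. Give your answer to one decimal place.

Effective osmolality excludes urea (freely permeant across cell membranes):
2·Na + glucose
= 2·136 + 5.9
= 272 + 5.9
= 277.9 mOsm/kg

277.9 mOsm/kg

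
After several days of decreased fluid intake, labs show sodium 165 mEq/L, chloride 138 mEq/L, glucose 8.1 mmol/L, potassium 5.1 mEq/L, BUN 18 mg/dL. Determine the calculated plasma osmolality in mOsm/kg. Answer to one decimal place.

Calculated osmolality = 2·Na + glucose + BUN/2.8
= 2·165 + 8.1 + 18/2.8
= 330 + 8.10 + 6.43
= 344.53 mOsm/kg

344.5 mOsm/kg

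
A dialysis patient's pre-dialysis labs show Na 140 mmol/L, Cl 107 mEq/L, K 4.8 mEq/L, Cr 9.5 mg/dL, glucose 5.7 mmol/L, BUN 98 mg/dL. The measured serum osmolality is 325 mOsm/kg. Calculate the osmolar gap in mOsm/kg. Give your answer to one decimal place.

4.3 mOsm/kg

Calculated osmolality = 2·Na + glucose + BUN/2.8
= 2·140 + 5.7 + 98/2.8
= 280 + 5.70 + 35
= 320.7 mOsm/kg ≈ 320.7 mOsm/kg
Osmolar gap = measured − calculated = 325 − 320.7 = 4.3 mOsm/kg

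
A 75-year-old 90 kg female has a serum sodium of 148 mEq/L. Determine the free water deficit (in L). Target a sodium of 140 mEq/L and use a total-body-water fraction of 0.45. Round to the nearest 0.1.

2.3 L

TBW = 0.45 · 90 = 40.5 L
Free water deficit = TBW · (Na/140 − 1)
= 40.5 · (148/140 − 1)
= 40.5 · 0.0571
= 2.31 L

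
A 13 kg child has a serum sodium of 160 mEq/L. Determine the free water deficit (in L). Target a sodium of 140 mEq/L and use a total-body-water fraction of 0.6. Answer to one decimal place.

TBW = 0.6 · 13 = 7.8 L
Free water deficit = TBW · (Na/140 − 1)
= 7.8 · (160/140 − 1)
= 7.8 · 0.1429
= 1.11 L

1.1 L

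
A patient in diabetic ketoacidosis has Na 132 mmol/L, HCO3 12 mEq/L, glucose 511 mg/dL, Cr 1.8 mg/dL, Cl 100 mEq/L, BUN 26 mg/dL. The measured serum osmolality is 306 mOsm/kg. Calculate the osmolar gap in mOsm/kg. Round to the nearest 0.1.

4.3 mOsm/kg

Calculated osmolality = 2·Na + glucose/18 + BUN/2.8
= 2·132 + 511/18 + 26/2.8
= 264 + 28.39 + 9.29
= 301.68 mOsm/kg ≈ 301.7 mOsm/kg
Osmolar gap = measured − calculated = 306 − 301.7 = 4.3 mOsm/kg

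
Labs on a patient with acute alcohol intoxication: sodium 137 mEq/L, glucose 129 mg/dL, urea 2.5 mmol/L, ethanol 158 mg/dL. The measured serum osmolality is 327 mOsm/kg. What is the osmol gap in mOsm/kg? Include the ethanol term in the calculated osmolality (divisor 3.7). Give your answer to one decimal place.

0.6 mOsm/kg

Calculated osmolality = 2·Na + glucose/18 + urea + ethanol/3.7
= 2·137 + 129/18 + 2.5 + 158/3.7
= 274 + 7.17 + 2.50 + 42.70
= 326.37 mOsm/kg ≈ 326.4 mOsm/kg
Osmolar gap = measured − calculated = 327 − 326.4 = 0.6 mOsm/kg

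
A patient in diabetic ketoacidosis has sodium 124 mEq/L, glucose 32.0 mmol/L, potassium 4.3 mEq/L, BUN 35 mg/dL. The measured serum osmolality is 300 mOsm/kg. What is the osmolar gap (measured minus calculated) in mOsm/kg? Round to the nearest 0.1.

Calculated osmolality = 2·Na + glucose + BUN/2.8
= 2·124 + 32 + 35/2.8
= 248 + 32 + 12.50
= 292.5 mOsm/kg ≈ 292.5 mOsm/kg
Osmolar gap = measured − calculated = 300 − 292.5 = 7.5 mOsm/kg

7.5 mOsm/kg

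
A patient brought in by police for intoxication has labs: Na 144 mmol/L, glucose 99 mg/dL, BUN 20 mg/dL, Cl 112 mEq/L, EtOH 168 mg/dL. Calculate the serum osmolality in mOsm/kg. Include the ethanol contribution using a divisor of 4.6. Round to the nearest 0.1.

337.2 mOsm/kg

Calculated osmolality = 2·Na + glucose/18 + BUN/2.8 + ethanol/4.6
= 2·144 + 99/18 + 20/2.8 + 168/4.6
= 288 + 5.50 + 7.14 + 36.52
= 337.16 mOsm/kg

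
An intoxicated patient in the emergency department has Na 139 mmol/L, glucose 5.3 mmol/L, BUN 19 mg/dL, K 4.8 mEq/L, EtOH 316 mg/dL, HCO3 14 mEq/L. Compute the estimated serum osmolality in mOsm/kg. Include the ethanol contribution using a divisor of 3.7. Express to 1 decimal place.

375.5 mOsm/kg

Calculated osmolality = 2·Na + glucose + BUN/2.8 + ethanol/3.7
= 2·139 + 5.3 + 19/2.8 + 316/3.7
= 278 + 5.30 + 6.79 + 85.41
= 375.5 mOsm/kg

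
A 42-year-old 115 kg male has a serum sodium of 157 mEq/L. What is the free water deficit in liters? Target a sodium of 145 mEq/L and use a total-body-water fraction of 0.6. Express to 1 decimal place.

TBW = 0.6 · 115 = 69 L
Free water deficit = TBW · (Na/145 − 1)
= 69 · (157/145 − 1)
= 69 · 0.0828
= 5.71 L

5.7 L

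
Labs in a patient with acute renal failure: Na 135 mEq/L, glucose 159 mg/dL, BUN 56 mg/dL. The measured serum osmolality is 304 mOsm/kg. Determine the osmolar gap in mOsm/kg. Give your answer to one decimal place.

5.2 mOsm/kg

Calculated osmolality = 2·Na + glucose/18 + BUN/2.8
= 2·135 + 159/18 + 56/2.8
= 270 + 8.83 + 20
= 298.83 mOsm/kg ≈ 298.8 mOsm/kg
Osmolar gap = measured − calculated = 304 − 298.8 = 5.2 mOsm/kg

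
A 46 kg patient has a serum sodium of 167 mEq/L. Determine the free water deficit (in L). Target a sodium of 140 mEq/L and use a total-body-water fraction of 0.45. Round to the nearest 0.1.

TBW = 0.45 · 46 = 20.7 L
Free water deficit = TBW · (Na/140 − 1)
= 20.7 · (167/140 − 1)
= 20.7 · 0.1929
= 3.99 L

4.0 L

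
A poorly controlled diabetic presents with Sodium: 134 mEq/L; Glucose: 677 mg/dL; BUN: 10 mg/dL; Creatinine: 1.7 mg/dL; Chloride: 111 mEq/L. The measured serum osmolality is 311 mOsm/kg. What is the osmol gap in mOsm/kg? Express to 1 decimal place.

1.8 mOsm/kg

Calculated osmolality = 2·Na + glucose/18 + BUN/2.8
= 2·134 + 677/18 + 10/2.8
= 268 + 37.61 + 3.57
= 309.18 mOsm/kg ≈ 309.2 mOsm/kg
Osmolar gap = measured − calculated = 311 − 309.2 = 1.8 mOsm/kg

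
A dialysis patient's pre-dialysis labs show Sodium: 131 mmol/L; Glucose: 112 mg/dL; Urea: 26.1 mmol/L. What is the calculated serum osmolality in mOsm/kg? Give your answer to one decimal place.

294.3 mOsm/kg

Calculated osmolality = 2·Na + glucose/18 + urea
= 2·131 + 112/18 + 26.1
= 262 + 6.22 + 26.10
= 294.32 mOsm/kg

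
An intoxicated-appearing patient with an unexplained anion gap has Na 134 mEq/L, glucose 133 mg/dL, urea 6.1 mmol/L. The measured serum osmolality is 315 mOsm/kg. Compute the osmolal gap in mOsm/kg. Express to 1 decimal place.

33.5 mOsm/kg

Calculated osmolality = 2·Na + glucose/18 + urea
= 2·134 + 133/18 + 6.1
= 268 + 7.39 + 6.10
= 281.49 mOsm/kg ≈ 281.5 mOsm/kg
Osmolar gap = measured − calculated = 315 − 281.5 = 33.5 mOsm/kg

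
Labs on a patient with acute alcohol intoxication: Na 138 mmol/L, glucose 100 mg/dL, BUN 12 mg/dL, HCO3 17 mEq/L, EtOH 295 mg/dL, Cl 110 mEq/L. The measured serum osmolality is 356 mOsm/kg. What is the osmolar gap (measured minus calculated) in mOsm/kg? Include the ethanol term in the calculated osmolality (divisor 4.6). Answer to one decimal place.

6.0 mOsm/kg

Calculated osmolality = 2·Na + glucose/18 + BUN/2.8 + ethanol/4.6
= 2·138 + 100/18 + 12/2.8 + 295/4.6
= 276 + 5.56 + 4.29 + 64.13
= 349.98 mOsm/kg ≈ 350.0 mOsm/kg
Osmolar gap = measured − calculated = 356 − 350.0 = 6.0 mOsm/kg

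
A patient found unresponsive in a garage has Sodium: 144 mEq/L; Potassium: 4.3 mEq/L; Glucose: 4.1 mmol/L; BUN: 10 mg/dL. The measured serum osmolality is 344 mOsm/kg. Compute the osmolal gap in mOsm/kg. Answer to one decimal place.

48.3 mOsm/kg

Calculated osmolality = 2·Na + glucose + BUN/2.8
= 2·144 + 4.1 + 10/2.8
= 288 + 4.10 + 3.57
= 295.67 mOsm/kg ≈ 295.7 mOsm/kg
Osmolar gap = measured − calculated = 344 − 295.7 = 48.3 mOsm/kg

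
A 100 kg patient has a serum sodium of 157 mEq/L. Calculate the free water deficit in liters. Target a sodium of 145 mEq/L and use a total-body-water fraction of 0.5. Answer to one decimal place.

4.1 L

TBW = 0.5 · 100 = 50 L
Free water deficit = TBW · (Na/145 − 1)
= 50 · (157/145 − 1)
= 50 · 0.0828
= 4.14 L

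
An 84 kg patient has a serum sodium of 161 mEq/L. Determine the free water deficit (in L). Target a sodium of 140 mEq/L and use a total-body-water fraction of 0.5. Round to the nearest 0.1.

TBW = 0.5 · 84 = 42 L
Free water deficit = TBW · (Na/140 − 1)
= 42 · (161/140 − 1)
= 42 · 0.15
= 6.3 L

6.3 L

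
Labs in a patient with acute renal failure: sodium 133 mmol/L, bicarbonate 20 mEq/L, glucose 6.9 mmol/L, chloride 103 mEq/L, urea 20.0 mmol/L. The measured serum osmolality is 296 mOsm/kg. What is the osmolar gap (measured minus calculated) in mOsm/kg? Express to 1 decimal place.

Calculated osmolality = 2·Na + glucose + urea
= 2·133 + 6.9 + 20
= 266 + 6.90 + 20
= 292.9 mOsm/kg ≈ 292.9 mOsm/kg
Osmolar gap = measured − calculated = 296 − 292.9 = 3.1 mOsm/kg

3.1 mOsm/kg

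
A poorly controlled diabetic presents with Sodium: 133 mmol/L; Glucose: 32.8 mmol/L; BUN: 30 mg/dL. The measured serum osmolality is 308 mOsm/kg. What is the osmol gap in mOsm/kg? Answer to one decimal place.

Calculated osmolality = 2·Na + glucose + BUN/2.8
= 2·133 + 32.8 + 30/2.8
= 266 + 32.80 + 10.71
= 309.51 mOsm/kg ≈ 309.5 mOsm/kg
Osmolar gap = measured − calculated = 308 − 309.5 = -1.5 mOsm/kg

-1.5 mOsm/kg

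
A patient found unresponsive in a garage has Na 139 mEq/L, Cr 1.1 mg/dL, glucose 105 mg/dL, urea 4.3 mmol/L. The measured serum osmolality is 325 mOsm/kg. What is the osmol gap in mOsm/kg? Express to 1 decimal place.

Calculated osmolality = 2·Na + glucose/18 + urea
= 2·139 + 105/18 + 4.3
= 278 + 5.83 + 4.30
= 288.13 mOsm/kg ≈ 288.1 mOsm/kg
Osmolar gap = measured − calculated = 325 − 288.1 = 36.9 mOsm/kg

36.9 mOsm/kg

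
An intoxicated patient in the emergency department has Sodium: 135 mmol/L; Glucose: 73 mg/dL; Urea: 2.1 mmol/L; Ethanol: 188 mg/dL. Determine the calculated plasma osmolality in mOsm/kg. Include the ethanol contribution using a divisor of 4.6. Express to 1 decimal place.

317.0 mOsm/kg

Calculated osmolality = 2·Na + glucose/18 + urea + ethanol/4.6
= 2·135 + 73/18 + 2.1 + 188/4.6
= 270 + 4.06 + 2.10 + 40.87
= 317.03 mOsm/kg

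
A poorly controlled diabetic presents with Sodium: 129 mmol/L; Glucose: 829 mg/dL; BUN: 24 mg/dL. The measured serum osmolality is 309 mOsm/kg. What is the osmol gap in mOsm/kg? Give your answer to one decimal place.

-3.6 mOsm/kg

Calculated osmolality = 2·Na + glucose/18 + BUN/2.8
= 2·129 + 829/18 + 24/2.8
= 258 + 46.06 + 8.57
= 312.63 mOsm/kg ≈ 312.6 mOsm/kg
Osmolar gap = measured − calculated = 309 − 312.6 = -3.6 mOsm/kg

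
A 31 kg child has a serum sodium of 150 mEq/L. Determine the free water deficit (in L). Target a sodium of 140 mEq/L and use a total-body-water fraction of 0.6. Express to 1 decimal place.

1.3 L

TBW = 0.6 · 31 = 18.6 L
Free water deficit = TBW · (Na/140 − 1)
= 18.6 · (150/140 − 1)
= 18.6 · 0.0714
= 1.33 L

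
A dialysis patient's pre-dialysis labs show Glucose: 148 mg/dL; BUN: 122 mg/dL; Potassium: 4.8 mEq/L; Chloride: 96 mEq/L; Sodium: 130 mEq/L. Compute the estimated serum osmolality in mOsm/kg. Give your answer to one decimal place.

311.8 mOsm/kg

Calculated osmolality = 2·Na + glucose/18 + BUN/2.8
= 2·130 + 148/18 + 122/2.8
= 260 + 8.22 + 43.57
= 311.79 mOsm/kg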